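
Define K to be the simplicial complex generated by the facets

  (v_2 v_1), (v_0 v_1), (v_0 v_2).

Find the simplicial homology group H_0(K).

Order the vertices as v_0 < v_1 < v_2. Listing each simplex with vertices in this order, K has dimension 1 with simplices:

  0-simplices (3): [v_0], [v_1], [v_2]
  1-simplices (3): [v_0,v_1], [v_0,v_2], [v_1,v_2]

giving chain groups C_0 ≅ Z^3, C_1 ≅ Z^3.

Boundary ∂_1: C_1 → C_0 maps an edge to its endpoints' difference, ∂[p,q] = q − p. For instance
  ∂[v_0,v_2] = [v_2] − [v_0].
The resulting 3×3 matrix has rank 2, and its Smith normal form has invariant factors (1,1).

Reading off H_k = ker ∂_k / im ∂_{k+1}:

  H_0: rank C_0 − rank ∂_1 = 3 − 2 = 1, and the invariant factors of ∂_1 are all 1, so H_0 ≅ Z.

H_0 ≅ Z.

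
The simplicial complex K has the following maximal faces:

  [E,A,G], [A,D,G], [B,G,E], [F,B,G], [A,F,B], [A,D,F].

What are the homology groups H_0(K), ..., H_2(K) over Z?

H_0 ≅ Z,  H_1 ≅ Z,  H_2 = 0.

We work with the vertex ordering A < B < D < E < F < G. The simplices of K, each written with vertices in increasing order, are:

  0-simplices (6): A, B, D, E, F, G
  1-simplices (12): AB, AD, AE, AF, AG, BE, BF, BG, DF, DG, EG, FG
  2-simplices (6): ABF, ADF, ADG, AEG, BEG, BFG

so the chain groups are C_0 ≅ Z^6, C_1 ≅ Z^12, C_2 ≅ Z^6.

∂_1: C_1 → C_0 is given by ∂[p,q] = [q] − [p]. For instance
  ∂AB = B − A.
The 6×12 boundary matrix has rank 5 and Smith normal form diag(1,1,1,1,1).

∂_2: C_2 → C_1 maps a triangle to the signed sum of its edges. For instance
  ∂ABF = BF − AF + AB,
  ∂ADF = DF − AF + AD.
As a 12×6 matrix over Z this has rank 6, with invariant factors (1,1,1,1,1,1).

Reading off H_k = ker ∂_k / im ∂_{k+1}:

  H_0: rank C_0 − rank ∂_1 = 6 − 5 = 1, and the invariant factors of ∂_1 are all 1, so H_0 ≅ Z.
  H_1: rank ker ∂_1 − rank ∂_2 = (12 − 5) − 6 = 1, and the invariant factors of ∂_2 are all 1, so H_1 ≅ Z.
  H_2: rank ker ∂_2 − rank ∂_3 = (6 − 6) − 0 = 0, and there is no ∂_3, so H_2 ≅ 0.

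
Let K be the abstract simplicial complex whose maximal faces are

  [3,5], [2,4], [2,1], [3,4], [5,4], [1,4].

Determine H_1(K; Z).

H_1 ≅ Z^2.

Fix the vertex order 1 < 2 < 3 < 4 < 5 and write every simplex with vertices in increasing order. Then dim K = 1 and the simplices of K are:

  0-simplices (5): [1], [2], [3], [4], [5]
  1-simplices (6): [1,2], [1,4], [2,4], [3,4], [3,5], [4,5]

so the chain groups are C_0 ≅ Z^5, C_1 ≅ Z^6.

Boundary ∂_1: C_1 → C_0 maps an edge to its endpoints' difference, ∂[p,q] = q − p.
The 5×6 boundary matrix has rank 4 and Smith normal form diag(1,1,1,1).

From H_k ≅ ker(∂_k) / im(∂_{k+1}) we obtain:

  H_1: rank ker ∂_1 − rank ∂_2 = (6 − 4) − 0 = 2, and there is no ∂_2, so H_1 = Z^2.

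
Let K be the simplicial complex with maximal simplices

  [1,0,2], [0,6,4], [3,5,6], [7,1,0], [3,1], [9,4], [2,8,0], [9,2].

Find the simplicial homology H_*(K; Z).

H_0 = Z,  H_1 = Z^2,  H_2 = 0.

Fix the vertex order 0 < 1 < 2 < 3 < 4 < 5 < 6 < 7 < 8 < 9 and write every simplex with vertices in increasing order. Then dim K = 2 and the simplices of K are:

  0-simplices (10): [0], [1], [2], [3], [4], [5], [6], [7], [8], [9]
  1-simplices (16): [0,1], [0,2], [0,4], [0,6], [0,7], [0,8], [1,2], [1,3], [1,7], [2,8], [2,9], [3,5], [3,6], [4,6], [4,9], [5,6]
  2-simplices (5): [0,1,2], [0,1,7], [0,2,8], [0,4,6], [3,5,6]

so the chain groups are C_0 ≅ Z^10, C_1 ≅ Z^16, C_2 ≅ Z^5.

The boundary map ∂_1: C_1 → C_0 maps an edge to its endpoints' difference, ∂[p,q] = q − p.
The resulting 10×16 matrix has rank 9, and its Smith normal form has invariant factors (1,1,1,1,1,1,1,1,1).

The boundary map ∂_2: C_2 → C_1 maps a triangle to the signed sum of its edges. For instance
  ∂[0,2,8] = [2,8] − [0,8] + [0,2],
  ∂[0,4,6] = [4,6] − [0,6] + [0,4].
The 16×5 boundary matrix has rank 5 and Smith normal form diag(1,1,1,1,1).

From H_k ≅ ker(∂_k) / im(∂_{k+1}) we obtain:

  H_0: rank C_0 − rank ∂_1 = 10 − 9 = 1, and the invariant factors of ∂_1 are all 1, so H_0 = Z.
  H_1: rank ker ∂_1 − rank ∂_2 = (16 − 9) − 5 = 2, and the invariant factors of ∂_2 are all 1, so H_1 = Z^2.
  H_2: rank ker ∂_2 − rank ∂_3 = (5 − 5) − 0 = 0, and there is no ∂_3, so H_2 = 0.

As a check, the Euler characteristic is 10 − 16 + 5 = -1, which agrees with 1 − 2 + 0 = -1.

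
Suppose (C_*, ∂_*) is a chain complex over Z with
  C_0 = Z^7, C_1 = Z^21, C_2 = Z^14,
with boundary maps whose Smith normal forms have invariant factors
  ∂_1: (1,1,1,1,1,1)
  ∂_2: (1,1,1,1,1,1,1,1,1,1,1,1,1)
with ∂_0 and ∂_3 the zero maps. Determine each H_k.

H_0 ≅ Z,  H_1 ≅ Z^2,  H_2 ≅ Z.

H_0: b_0 = 7 − 0 − 6 = 1; torsion from ∂_1 factors > 1: none. So H_0 ≅ Z.
H_1: b_1 = 21 − 6 − 13 = 2; torsion from ∂_2 factors > 1: none. So H_1 ≅ Z^2.
H_2: b_2 = 14 − 13 − 0 = 1; torsion from ∂_3 factors > 1: none. So H_2 ≅ Z.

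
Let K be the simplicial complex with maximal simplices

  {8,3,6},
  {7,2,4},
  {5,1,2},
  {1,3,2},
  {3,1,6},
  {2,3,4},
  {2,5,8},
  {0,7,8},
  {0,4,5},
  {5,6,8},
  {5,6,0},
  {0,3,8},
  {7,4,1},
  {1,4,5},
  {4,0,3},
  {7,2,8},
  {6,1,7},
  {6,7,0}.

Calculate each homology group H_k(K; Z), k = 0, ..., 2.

H_0 = Z,  H_1 = Z ⊕ Z/2,  H_2 = 0.

Fix the vertex order 0 < 1 < 2 < 3 < 4 < 5 < 6 < 7 < 8 and write every simplex with vertices in increasing order. Then dim K = 2 and the simplices of K are:

  0-simplices (9): [0], [1], [2], [3], [4], [5], [6], [7], [8]
  1-simplices (27): (27 of them)
  2-simplices (18): [0,3,4], [0,3,8], [0,4,5], [0,5,6], [0,6,7], [0,7,8], [1,2,3], [1,2,5], [1,3,6], [1,4,5], [1,4,7], [1,6,7], [2,3,4], [2,4,7], [2,5,8], [2,7,8], [3,6,8], [5,6,8]

Hence C_0 ≅ Z^9, C_1 ≅ Z^27, C_2 ≅ Z^18.

The boundary map ∂_1: C_1 → C_0 is given by ∂[p,q] = [q] − [p]. For instance
  ∂[0,7] = [7] − [0].
The resulting 9×27 matrix has rank 8, and its Smith normal form has invariant factors (1,1,1,1,1,1,1,1).

The boundary map ∂_2: C_2 → C_1 maps a triangle to the signed sum of its edges. For instance
  ∂[0,3,4] = [3,4] − [0,4] + [0,3],
  ∂[0,6,7] = [6,7] − [0,7] + [0,6].
The 27×18 boundary matrix has rank 18 and Smith normal form diag(1,1,1,1,1,1,1,1,1,1,1,1,1,1,1,1,1,2).

Now H_k = ker ∂_k / im ∂_{k+1}, so:

  H_0: rank C_0 − rank ∂_1 = 9 − 8 = 1, and the invariant factors of ∂_1 are all 1, so H_0 ≅ Z.
  H_1: rank ker ∂_1 − rank ∂_2 = (27 − 8) − 18 = 1, and ∂_2 has invariant factor 2 > 1, so H_1 ≅ Z ⊕ Z/2.
  H_2: rank ker ∂_2 − rank ∂_3 = (18 − 18) − 0 = 0, and there is no ∂_3, so H_2 ≅ 0.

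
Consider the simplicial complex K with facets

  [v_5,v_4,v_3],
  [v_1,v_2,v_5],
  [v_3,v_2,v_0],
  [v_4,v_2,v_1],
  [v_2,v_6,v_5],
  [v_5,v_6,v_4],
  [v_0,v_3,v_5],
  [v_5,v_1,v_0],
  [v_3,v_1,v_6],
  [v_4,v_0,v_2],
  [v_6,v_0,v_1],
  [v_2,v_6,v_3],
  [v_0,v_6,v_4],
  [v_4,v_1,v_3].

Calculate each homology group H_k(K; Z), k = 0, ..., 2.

H_0 = Z,  H_1 = Z^2,  H_2 = Z.

Order the vertices as v_0 < v_1 < v_2 < v_3 < v_4 < v_5 < v_6. Listing each simplex with vertices in this order, K has dimension 2 with simplices:

  0-simplices (7): [v_0], [v_1], [v_2], [v_3], [v_4], [v_5], [v_6]
  1-simplices (21): (21 of them)
  2-simplices (14): (14 of them)

so the chain groups are C_0 ≅ Z^7, C_1 ≅ Z^21, C_2 ≅ Z^14.

Boundary ∂_1: C_1 → C_0 is given by ∂[p,q] = [q] − [p].
As a 7×21 matrix over Z this has rank 6, with invariant factors (1,1,1,1,1,1).

∂_2: C_2 → C_1 acts by ∂[p,q,r] = [q,r] − [p,r] + [p,q]. For instance
  ∂[v_4,v_5,v_6] = [v_5,v_6] − [v_4,v_6] + [v_4,v_5],
  ∂[v_2,v_3,v_6] = [v_3,v_6] − [v_2,v_6] + [v_2,v_3].
As a 21×14 matrix over Z this has rank 13, with invariant factors (1,1,1,1,1,1,1,1,1,1,1,1,1).

Now H_k = ker ∂_k / im ∂_{k+1}, so:

  H_0: rank C_0 − rank ∂_1 = 7 − 6 = 1, and the invariant factors of ∂_1 are all 1, so H_0 = Z.
  H_1: rank ker ∂_1 − rank ∂_2 = (21 − 6) − 13 = 2, and the invariant factors of ∂_2 are all 1, so H_1 = Z^2.
  H_2: rank ker ∂_2 − rank ∂_3 = (14 − 13) − 0 = 1, and there is no ∂_3, so H_2 = Z.

As a check, the Euler characteristic is 7 − 21 + 14 = 0, which agrees with 1 − 2 + 1 = 0.
(K is a triangulation of the torus T^2.)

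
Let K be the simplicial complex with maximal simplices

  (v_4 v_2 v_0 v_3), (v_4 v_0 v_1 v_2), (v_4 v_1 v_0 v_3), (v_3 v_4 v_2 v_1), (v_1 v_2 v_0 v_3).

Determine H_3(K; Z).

K has 5 vertices, 10 edges, 10 triangles, 5 3-simplices.
rank ∂_3 = 4, rank ∂_4 = 0 ⇒ b_3 = 5 − 4 − 0 = 1. So H_3 ≅ Z.

H_3 ≅ Z.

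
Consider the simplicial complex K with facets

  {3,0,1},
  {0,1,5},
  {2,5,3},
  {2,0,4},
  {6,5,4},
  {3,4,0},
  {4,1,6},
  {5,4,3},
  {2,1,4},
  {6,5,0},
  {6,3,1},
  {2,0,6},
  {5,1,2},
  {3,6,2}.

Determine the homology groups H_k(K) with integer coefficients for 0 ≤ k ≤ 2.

H_0 ≅ Z,  H_1 ≅ Z^2,  H_2 ≅ Z.

Take the total order 0 < 1 < 2 < 3 < 4 < 5 < 6 on the vertex set. Then K (dimension 2) consists of the simplices:

  0-simplices (7): [0], [1], [2], [3], [4], [5], [6]
  1-simplices (21): [0,1], [0,2], [0,3], [0,4], [0,5], [0,6], [1,2], [1,3], [1,4], [1,5], [1,6], [2,3], [2,4], [2,5], [2,6], [3,4], [3,5], [3,6], [4,5], [4,6], [5,6]
  2-simplices (14): [0,1,3], [0,1,5], [0,2,4], [0,2,6], [0,3,4], [0,5,6], [1,2,4], [1,2,5], [1,3,6], [1,4,6], [2,3,5], [2,3,6], [3,4,5], [4,5,6]

so the chain groups are C_0 ≅ Z^7, C_1 ≅ Z^21, C_2 ≅ Z^14.

∂_1: C_1 → C_0 is given by ∂[p,q] = [q] − [p].
As a 7×21 matrix over Z this has rank 6, with invariant factors (1,1,1,1,1,1).

Boundary ∂_2: C_2 → C_1 acts by ∂[p,q,r] = [q,r] − [p,r] + [p,q]. For instance
  ∂[0,1,5] = [1,5] − [0,5] + [0,1],
  ∂[1,2,4] = [2,4] − [1,4] + [1,2].
As a 21×14 matrix over Z this has rank 13, with invariant factors (1,1,1,1,1,1,1,1,1,1,1,1,1).

Reading off H_k = ker ∂_k / im ∂_{k+1}:

  H_0: rank C_0 − rank ∂_1 = 7 − 6 = 1, and the invariant factors of ∂_1 are all 1, so H_0 ≅ Z.
  H_1: rank ker ∂_1 − rank ∂_2 = (21 − 6) − 13 = 2, and the invariant factors of ∂_2 are all 1, so H_1 ≅ Z^2.
  H_2: rank ker ∂_2 − rank ∂_3 = (14 − 13) − 0 = 1, and there is no ∂_3, so H_2 ≅ Z.

As a check, the Euler characteristic is 7 − 21 + 14 = 0, which agrees with 1 − 2 + 1 = 0.
(K is a triangulation of the torus T^2.)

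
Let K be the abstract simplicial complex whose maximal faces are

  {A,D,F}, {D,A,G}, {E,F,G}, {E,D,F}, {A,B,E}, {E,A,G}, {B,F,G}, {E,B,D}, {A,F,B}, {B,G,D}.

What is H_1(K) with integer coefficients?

H_1 ≅ Z/2.

Order the vertices as A < B < D < E < F < G. Listing each simplex with vertices in this order, K has dimension 2 with simplices:

  0-simplices (6): A, B, D, E, F, G
  1-simplices (15): AB, AD, AE, AF, AG, BD, BE, BF, BG, DE, DF, DG, EF, EG, FG
  2-simplices (10): ABE, ABF, ADF, ADG, AEG, BDE, BDG, BFG, DEF, EFG

so the chain groups are C_0 ≅ Z^6, C_1 ≅ Z^15, C_2 ≅ Z^10.

Boundary ∂_1: C_1 → C_0 is given by ∂[p,q] = [q] − [p]. For instance
  ∂DE = E − D.
As a 6×15 matrix over Z this has rank 5, with invariant factors (1,1,1,1,1).

The boundary map ∂_2: C_2 → C_1 sends each 2-simplex [p,q,r] to [q,r] − [p,r] + [p,q]. For instance
  ∂BDE = DE − BE + BD,
  ∂ABF = BF − AF + AB.
The 15×10 boundary matrix has rank 10 and Smith normal form diag(1,1,1,1,1,1,1,1,1,2).

Now H_k = ker ∂_k / im ∂_{k+1}, so:

  H_1: rank ker ∂_1 − rank ∂_2 = (15 − 5) − 10 = 0, and ∂_2 has invariant factor 2 > 1, so H_1 ≅ Z/2.

(K is a triangulation of the real projective plane RP^2.)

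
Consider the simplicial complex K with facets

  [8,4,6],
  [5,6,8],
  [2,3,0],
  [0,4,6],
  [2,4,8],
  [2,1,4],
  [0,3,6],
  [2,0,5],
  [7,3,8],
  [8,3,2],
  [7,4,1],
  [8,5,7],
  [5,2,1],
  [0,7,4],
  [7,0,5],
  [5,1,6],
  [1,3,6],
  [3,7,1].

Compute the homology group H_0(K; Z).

H_0 ≅ Z.

K has 9 vertices, 27 edges, 18 triangles.
rank ∂_0 = 0, rank ∂_1 = 8 ⇒ b_0 = 9 − 0 − 8 = 1; all invariant factors of ∂_1 are 1 so no torsion. So H_0 = Z.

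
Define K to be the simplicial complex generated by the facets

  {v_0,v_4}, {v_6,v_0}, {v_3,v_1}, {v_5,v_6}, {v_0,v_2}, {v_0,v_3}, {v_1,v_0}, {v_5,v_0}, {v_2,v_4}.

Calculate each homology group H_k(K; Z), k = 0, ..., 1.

K has 7 vertices, 9 edges.
rank ∂_0 = 0, rank ∂_1 = 6 ⇒ b_0 = 7 − 0 − 6 = 1; all invariant factors of ∂_1 are 1 so no torsion. So H_0 = Z.
rank ∂_1 = 6, rank ∂_2 = 0 ⇒ b_1 = 9 − 6 − 0 = 3. So H_1 = Z^3.

H_0 = Z,  H_1 = Z^3.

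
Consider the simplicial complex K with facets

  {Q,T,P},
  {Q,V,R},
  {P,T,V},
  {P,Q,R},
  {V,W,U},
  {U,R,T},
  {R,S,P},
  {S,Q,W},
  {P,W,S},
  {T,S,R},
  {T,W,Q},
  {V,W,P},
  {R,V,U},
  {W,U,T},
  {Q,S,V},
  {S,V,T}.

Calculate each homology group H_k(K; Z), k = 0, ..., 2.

H_0 ≅ Z,  H_1 ≅ Z^2,  H_2 ≅ Z.

Take the total order P < Q < R < S < T < U < V < W on the vertex set. Then K (dimension 2) consists of the simplices:

  0-simplices (8): P, Q, R, S, T, U, V, W
  1-simplices (24): PQ, PR, PS, PT, PV, PW, QR, QS, QT, QV, QW, RS, RT, RU, RV, ST, SV, SW, TU, TV, TW, UV, UW, VW
  2-simplices (16): PQR, PQT, PRS, PSW, PTV, PVW, QRV, QSV, QSW, QTW, RST, RTU, RUV, STV, TUW, UVW

giving chain groups C_0 ≅ Z^8, C_1 ≅ Z^24, C_2 ≅ Z^16.

The boundary map ∂_1: C_1 → C_0 maps an edge to its endpoints' difference, ∂[p,q] = q − p. For instance
  ∂UW = W − U.
As a 8×24 matrix over Z this has rank 7, with invariant factors (1,1,1,1,1,1,1).

The boundary map ∂_2: C_2 → C_1 acts by ∂[p,q,r] = [q,r] − [p,r] + [p,q]. For instance
  ∂UVW = VW − UW + UV,
  ∂PRS = RS − PS + PR.
The 24×16 boundary matrix has rank 15 and Smith normal form diag(1,1,1,1,1,1,1,1,1,1,1,1,1,1,1).

From H_k ≅ ker(∂_k) / im(∂_{k+1}) we obtain:

  H_0: rank C_0 − rank ∂_1 = 8 − 7 = 1, and the invariant factors of ∂_1 are all 1, so H_0 = Z.
  H_1: rank ker ∂_1 − rank ∂_2 = (24 − 7) − 15 = 2, and the invariant factors of ∂_2 are all 1, so H_1 = Z^2.
  H_2: rank ker ∂_2 − rank ∂_3 = (16 − 15) − 0 = 1, and there is no ∂_3, so H_2 = Z.

As a check, the Euler characteristic is 8 − 24 + 16 = 0, which agrees with 1 − 2 + 1 = 0.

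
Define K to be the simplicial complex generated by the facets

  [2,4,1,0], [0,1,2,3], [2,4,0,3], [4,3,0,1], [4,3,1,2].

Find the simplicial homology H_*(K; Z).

H_0 = Z,  H_1 = 0,  H_2 = 0,  H_3 = Z.

We work with the vertex ordering 0 < 1 < 2 < 3 < 4. The simplices of K, each written with vertices in increasing order, are:

  0-simplices (5): [0], [1], [2], [3], [4]
  1-simplices (10): [0,1], [0,2], [0,3], [0,4], [1,2], [1,3], [1,4], [2,3], [2,4], [3,4]
  2-simplices (10): [0,1,2], [0,1,3], [0,1,4], [0,2,3], [0,2,4], [0,3,4], [1,2,3], [1,2,4], [1,3,4], [2,3,4]
  3-simplices (5): [0,1,2,3], [0,1,2,4], [0,1,3,4], [0,2,3,4], [1,2,3,4]

Hence C_0 ≅ Z^5, C_1 ≅ Z^10, C_2 ≅ Z^10, C_3 ≅ Z^5.

Boundary ∂_1: C_1 → C_0 is given by ∂[p,q] = [q] − [p]. For instance
  ∂[1,4] = [4] − [1].
As a 5×10 matrix over Z this has rank 4, with invariant factors (1,1,1,1).

Boundary ∂_2: C_2 → C_1 sends each 2-simplex [p,q,r] to [q,r] − [p,r] + [p,q]. For instance
  ∂[1,2,3] = [2,3] − [1,3] + [1,2],
  ∂[0,1,3] = [1,3] − [0,3] + [0,1].
This gives a 10×10 integer matrix of rank 6; reducing to Smith normal form yields diagonal entries (1,1,1,1,1,1).

∂_3: C_3 → C_2 sends each 3-simplex σ to the alternating sum Σ_i (−1)^i (σ with its i-th vertex removed). For instance
  ∂[0,1,2,4] = [1,2,4] − [0,2,4] + [0,1,4] − [0,1,2],
  ∂[1,2,3,4] = [2,3,4] − [1,3,4] + [1,2,4] − [1,2,3].
As a 10×5 matrix over Z this has rank 4, with invariant factors (1,1,1,1).

Now H_k = ker ∂_k / im ∂_{k+1}, so:

  H_0: rank C_0 − rank ∂_1 = 5 − 4 = 1, and the invariant factors of ∂_1 are all 1, so H_0 ≅ Z.
  H_1: rank ker ∂_1 − rank ∂_2 = (10 − 4) − 6 = 0, and the invariant factors of ∂_2 are all 1, so H_1 ≅ 0.
  H_2: rank ker ∂_2 − rank ∂_3 = (10 − 6) − 4 = 0, and the invariant factors of ∂_3 are all 1, so H_2 ≅ 0.
  H_3: rank ker ∂_3 − rank ∂_4 = (5 − 4) − 0 = 1, and there is no ∂_4, so H_3 ≅ Z.

As a check, the Euler characteristic is 5 − 10 + 10 − 5 = 0, which agrees with 1 − 0 + 0 − 1 = 0.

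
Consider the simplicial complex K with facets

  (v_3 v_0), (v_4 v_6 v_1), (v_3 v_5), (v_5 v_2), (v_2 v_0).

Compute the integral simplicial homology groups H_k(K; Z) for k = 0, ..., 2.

H_0 = Z^2,  H_1 = Z,  H_2 = 0.

Take the total order v_0 < v_1 < v_2 < v_3 < v_4 < v_5 < v_6 on the vertex set. Then K (dimension 2) consists of the simplices:

  0-simplices (7): [v_0], [v_1], [v_2], [v_3], [v_4], [v_5], [v_6]
  1-simplices (7): [v_0,v_2], [v_0,v_3], [v_1,v_4], [v_1,v_6], [v_2,v_5], [v_3,v_5], [v_4,v_6]
  2-simplices (1): [v_1,v_4,v_6]

giving chain groups C_0 ≅ Z^7, C_1 ≅ Z^7, C_2 ≅ Z^1.

Boundary ∂_1: C_1 → C_0 maps an edge to its endpoints' difference, ∂[p,q] = q − p. For instance
  ∂[v_3,v_5] = [v_5] − [v_3].
As a 7×7 matrix over Z this has rank 5, with invariant factors (1,1,1,1,1).

Boundary ∂_2: C_2 → C_1 sends each 2-simplex [p,q,r] to [q,r] − [p,r] + [p,q]. For instance
  ∂[v_1,v_4,v_6] = [v_4,v_6] − [v_1,v_6] + [v_1,v_4].
This gives a 7×1 integer matrix of rank 1; reducing to Smith normal form yields diagonal entries (1).

Now H_k = ker ∂_k / im ∂_{k+1}, so:

  H_0: rank C_0 − rank ∂_1 = 7 − 5 = 2, and the invariant factors of ∂_1 are all 1, so H_0 ≅ Z^2.
  H_1: rank ker ∂_1 − rank ∂_2 = (7 − 5) − 1 = 1, and the invariant factors of ∂_2 are all 1, so H_1 ≅ Z.
  H_2: rank ker ∂_2 − rank ∂_3 = (1 − 1) − 0 = 0, and there is no ∂_3, so H_2 ≅ 0.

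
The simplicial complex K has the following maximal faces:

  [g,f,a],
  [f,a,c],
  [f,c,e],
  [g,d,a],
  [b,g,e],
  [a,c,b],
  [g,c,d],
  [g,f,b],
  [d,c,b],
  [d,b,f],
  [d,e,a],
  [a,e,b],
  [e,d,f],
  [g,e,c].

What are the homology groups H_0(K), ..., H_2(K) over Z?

H_0 ≅ Z,  H_1 ≅ Z^2,  H_2 ≅ Z.

We work with the vertex ordering a < b < c < d < e < f < g. The simplices of K, each written with vertices in increasing order, are:

  0-simplices (7): a, b, c, d, e, f, g
  1-simplices (21): ab, ac, ad, ae, af, ag, bc, bd, be, bf, bg, cd, ce, cf, cg, de, df, dg, ef, eg, fg
  2-simplices (14): abc, abe, acf, ade, adg, afg, bcd, bdf, beg, bfg, cdg, cef, ceg, def

giving chain groups C_0 ≅ Z^7, C_1 ≅ Z^21, C_2 ≅ Z^14.

The boundary map ∂_1: C_1 → C_0 sends each edge [p,q] (with p < q) to q − p. For instance
  ∂bf = f − b.
This gives a 7×21 integer matrix of rank 6; reducing to Smith normal form yields diagonal entries (1,1,1,1,1,1).

∂_2: C_2 → C_1 maps a triangle to the signed sum of its edges. For instance
  ∂abe = be − ae + ab,
  ∂bdf = df − bf + bd.
This gives a 21×14 integer matrix of rank 13; reducing to Smith normal form yields diagonal entries (1,1,1,1,1,1,1,1,1,1,1,1,1).

Reading off H_k = ker ∂_k / im ∂_{k+1}:

  H_0: rank C_0 − rank ∂_1 = 7 − 6 = 1, and the invariant factors of ∂_1 are all 1, so H_0 = Z.
  H_1: rank ker ∂_1 − rank ∂_2 = (21 − 6) − 13 = 2, and the invariant factors of ∂_2 are all 1, so H_1 = Z^2.
  H_2: rank ker ∂_2 − rank ∂_3 = (14 − 13) − 0 = 1, and there is no ∂_3, so H_2 = Z.

As a check, the Euler characteristic is 7 − 21 + 14 = 0, which agrees with 1 − 2 + 1 = 0.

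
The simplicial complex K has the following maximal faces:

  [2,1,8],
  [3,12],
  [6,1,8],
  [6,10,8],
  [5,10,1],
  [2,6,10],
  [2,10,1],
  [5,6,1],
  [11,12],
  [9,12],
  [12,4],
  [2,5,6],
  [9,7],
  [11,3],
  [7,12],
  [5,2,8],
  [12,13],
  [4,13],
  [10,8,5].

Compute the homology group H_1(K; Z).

K has 13 vertices, 24 edges, 10 triangles.
rank ∂_1 = 11, rank ∂_2 = 10 ⇒ b_1 = 24 − 11 − 10 = 3; ∂_2 has invariant factor(s) [2] giving torsion. So H_1 = Z^3 ⊕ Z/2.

H_1 ≅ Z^3 ⊕ Z/2.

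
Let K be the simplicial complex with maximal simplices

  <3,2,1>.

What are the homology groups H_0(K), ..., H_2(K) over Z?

H_0 ≅ Z,  H_1 = 0,  H_2 = 0.

We work with the vertex ordering 1 < 2 < 3. The simplices of K, each written with vertices in increasing order, are:

  0-simplices (3): [1], [2], [3]
  1-simplices (3): [1,2], [1,3], [2,3]
  2-simplices (1): [1,2,3]

Hence C_0 ≅ Z^3, C_1 ≅ Z^3, C_2 ≅ Z^1.

The boundary map ∂_1: C_1 → C_0 is given by ∂[p,q] = [q] − [p]. For instance
  ∂[2,3] = [3] − [2].
As a 3×3 matrix over Z this has rank 2, with invariant factors (1,1).

Boundary ∂_2: C_2 → C_1 maps a triangle to the signed sum of its edges. For instance
  ∂[1,2,3] = [2,3] − [1,3] + [1,2].
As a 3×1 matrix over Z this has rank 1, with invariant factors (1).

Reading off H_k = ker ∂_k / im ∂_{k+1}:

  H_0: rank C_0 − rank ∂_1 = 3 − 2 = 1, and the invariant factors of ∂_1 are all 1, so H_0 = Z.
  H_1: rank ker ∂_1 − rank ∂_2 = (3 − 2) − 1 = 0, and the invariant factors of ∂_2 are all 1, so H_1 = 0.
  H_2: rank ker ∂_2 − rank ∂_3 = (1 − 1) − 0 = 0, and there is no ∂_3, so H_2 = 0.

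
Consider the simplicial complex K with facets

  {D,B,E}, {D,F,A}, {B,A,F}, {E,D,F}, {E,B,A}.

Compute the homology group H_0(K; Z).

H_0 ≅ Z.

Order the vertices as A < B < D < E < F. Listing each simplex with vertices in this order, K has dimension 2 with simplices:

  0-simplices (5): A, B, D, E, F
  1-simplices (10): AB, AD, AE, AF, BD, BE, BF, DE, DF, EF
  2-simplices (5): ABE, ABF, ADF, BDE, DEF

so the chain groups are C_0 ≅ Z^5, C_1 ≅ Z^10, C_2 ≅ Z^5.

The boundary map ∂_1: C_1 → C_0 maps an edge to its endpoints' difference, ∂[p,q] = q − p.
The resulting 5×10 matrix has rank 4, and its Smith normal form has invariant factors (1,1,1,1).

Boundary ∂_2: C_2 → C_1 sends each 2-simplex [p,q,r] to [q,r] − [p,r] + [p,q]. For instance
  ∂BDE = DE − BE + BD,
  ∂ABE = BE − AE + AB.
The 10×5 boundary matrix has rank 5 and Smith normal form diag(1,1,1,1,1).

Reading off H_k = ker ∂_k / im ∂_{k+1}:

  H_0: rank C_0 − rank ∂_1 = 5 − 4 = 1, and the invariant factors of ∂_1 are all 1, so H_0 ≅ Z.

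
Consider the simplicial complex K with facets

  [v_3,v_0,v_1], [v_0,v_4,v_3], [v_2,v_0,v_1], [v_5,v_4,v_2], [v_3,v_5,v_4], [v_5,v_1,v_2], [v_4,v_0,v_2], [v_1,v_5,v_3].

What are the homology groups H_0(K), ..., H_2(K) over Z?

H_0 = Z,  H_1 = 0,  H_2 = Z.

We work with the vertex ordering v_0 < v_1 < v_2 < v_3 < v_4 < v_5. The simplices of K, each written with vertices in increasing order, are:

  0-simplices (6): [v_0], [v_1], [v_2], [v_3], [v_4], [v_5]
  1-simplices (12): [v_0,v_1], [v_0,v_2], [v_0,v_3], [v_0,v_4], [v_1,v_2], [v_1,v_3], [v_1,v_5], [v_2,v_4], [v_2,v_5], [v_3,v_4], [v_3,v_5], [v_4,v_5]
  2-simplices (8): [v_0,v_1,v_2], [v_0,v_1,v_3], [v_0,v_2,v_4], [v_0,v_3,v_4], [v_1,v_2,v_5], [v_1,v_3,v_5], [v_2,v_4,v_5], [v_3,v_4,v_5]

Hence C_0 ≅ Z^6, C_1 ≅ Z^12, C_2 ≅ Z^8.

Boundary ∂_1: C_1 → C_0 is given by ∂[p,q] = [q] − [p]. For instance
  ∂[v_1,v_2] = [v_2] − [v_1].
As a 6×12 matrix over Z this has rank 5, with invariant factors (1,1,1,1,1).

The boundary map ∂_2: C_2 → C_1 maps a triangle to the signed sum of its edges. For instance
  ∂[v_0,v_2,v_4] = [v_2,v_4] − [v_0,v_4] + [v_0,v_2],
  ∂[v_0,v_1,v_3] = [v_1,v_3] − [v_0,v_3] + [v_0,v_1].
This gives a 12×8 integer matrix of rank 7; reducing to Smith normal form yields diagonal entries (1,1,1,1,1,1,1).

Computing H_k = (kernel of ∂_k) / (image of ∂_{k+1}):

  H_0: rank C_0 − rank ∂_1 = 6 − 5 = 1, and the invariant factors of ∂_1 are all 1, so H_0 ≅ Z.
  H_1: rank ker ∂_1 − rank ∂_2 = (12 − 5) − 7 = 0, and the invariant factors of ∂_2 are all 1, so H_1 ≅ 0.
  H_2: rank ker ∂_2 − rank ∂_3 = (8 − 7) − 0 = 1, and there is no ∂_3, so H_2 ≅ Z.

As a check, the Euler characteristic is 6 − 12 + 8 = 2, which agrees with 1 − 0 + 1 = 2.
(K is a triangulation of the 2-sphere S^2.)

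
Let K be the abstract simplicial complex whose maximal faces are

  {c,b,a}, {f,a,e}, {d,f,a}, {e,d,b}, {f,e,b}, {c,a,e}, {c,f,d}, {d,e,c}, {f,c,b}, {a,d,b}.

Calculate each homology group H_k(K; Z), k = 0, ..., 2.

Order the vertices as a < b < c < d < e < f. Listing each simplex with vertices in this order, K has dimension 2 with simplices:

  0-simplices (6): a, b, c, d, e, f
  1-simplices (15): ab, ac, ad, ae, af, bc, bd, be, bf, cd, ce, cf, de, df, ef
  2-simplices (10): abc, abd, ace, adf, aef, bcf, bde, bef, cde, cdf

so the chain groups are C_0 ≅ Z^6, C_1 ≅ Z^15, C_2 ≅ Z^10.

∂_1: C_1 → C_0 sends each edge [p,q] (with p < q) to q − p.
As a 6×15 matrix over Z this has rank 5, with invariant factors (1,1,1,1,1).

The boundary map ∂_2: C_2 → C_1 acts by ∂[p,q,r] = [q,r] − [p,r] + [p,q]. For instance
  ∂bcf = cf − bf + bc,
  ∂bef = ef − bf + be.
As a 15×10 matrix over Z this has rank 10, with invariant factors (1,1,1,1,1,1,1,1,1,2).

Now H_k = ker ∂_k / im ∂_{k+1}, so:

  H_0: rank C_0 − rank ∂_1 = 6 − 5 = 1, and the invariant factors of ∂_1 are all 1, so H_0 ≅ Z.
  H_1: rank ker ∂_1 − rank ∂_2 = (15 − 5) − 10 = 0, and ∂_2 has invariant factor 2 > 1, so H_1 ≅ Z_2.
  H_2: rank ker ∂_2 − rank ∂_3 = (10 − 10) − 0 = 0, and there is no ∂_3, so H_2 ≅ 0.

As a check, the Euler characteristic is 6 − 15 + 10 = 1, which agrees with 1 − 0 + 0 = 1.
(K is a triangulation of the real projective plane RP^2.)

H_0 ≅ Z,  H_1 ≅ Z_2,  H_2 = 0.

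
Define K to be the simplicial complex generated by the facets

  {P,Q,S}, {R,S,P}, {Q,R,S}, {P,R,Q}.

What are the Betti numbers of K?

K has 4 vertices, 6 edges, 4 triangles.
rank ∂_0 = 0, rank ∂_1 = 3 ⇒ b_0 = 4 − 0 − 3 = 1; all invariant factors of ∂_1 are 1 so no torsion. So H_0 = Z.
rank ∂_1 = 3, rank ∂_2 = 3 ⇒ b_1 = 6 − 3 − 3 = 0; all invariant factors of ∂_2 are 1 so no torsion. So H_1 = 0.
rank ∂_2 = 3, rank ∂_3 = 0 ⇒ b_2 = 4 − 3 − 0 = 1. So H_2 = Z.

b_0 = 1, b_1 = 0, b_2 = 1.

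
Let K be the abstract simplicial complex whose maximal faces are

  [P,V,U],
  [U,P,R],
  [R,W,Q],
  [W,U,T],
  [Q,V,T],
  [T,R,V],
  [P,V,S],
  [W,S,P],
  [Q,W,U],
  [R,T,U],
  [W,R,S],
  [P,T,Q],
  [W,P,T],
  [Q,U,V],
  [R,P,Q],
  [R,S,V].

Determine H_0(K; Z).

K has 8 vertices, 24 edges, 16 triangles.
rank ∂_0 = 0, rank ∂_1 = 7 ⇒ b_0 = 8 − 0 − 7 = 1; all invariant factors of ∂_1 are 1 so no torsion. So H_0 ≅ Z.

H_0 = Z.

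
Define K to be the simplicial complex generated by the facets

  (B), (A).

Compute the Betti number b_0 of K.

Fix the vertex order A < B and write every simplex with vertices in increasing order. Then dim K = 0 and the simplices of K are:

  0-simplices (2): A, B

so the chain groups are C_0 ≅ Z^2.

Computing H_k = (kernel of ∂_k) / (image of ∂_{k+1}):

  H_0: rank C_0 − rank ∂_1 = 2 − 0 = 2, and there is no ∂_1, so H_0 = Z^2.

(K is a triangulation of a set of 2 points.)

Hence the Betti numbers are b_0 = 2.

b_0 = 2.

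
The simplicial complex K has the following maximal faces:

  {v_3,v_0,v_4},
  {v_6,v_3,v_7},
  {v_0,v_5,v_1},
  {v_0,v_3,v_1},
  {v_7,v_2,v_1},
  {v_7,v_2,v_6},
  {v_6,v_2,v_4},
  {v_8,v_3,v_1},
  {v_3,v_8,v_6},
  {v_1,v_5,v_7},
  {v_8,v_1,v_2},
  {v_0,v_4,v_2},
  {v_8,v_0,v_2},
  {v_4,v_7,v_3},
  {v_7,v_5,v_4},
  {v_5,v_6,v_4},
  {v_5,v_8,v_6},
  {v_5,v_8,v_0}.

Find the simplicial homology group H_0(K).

H_0 ≅ Z.

Fix the vertex order v_0 < v_1 < v_2 < v_3 < v_4 < v_5 < v_6 < v_7 < v_8 and write every simplex with vertices in increasing order. Then dim K = 2 and the simplices of K are:

  0-simplices (9): [v_0], [v_1], [v_2], [v_3], [v_4], [v_5], [v_6], [v_7], [v_8]
  1-simplices (27): (27 of them)
  2-simplices (18): (18 of them)

Hence C_0 ≅ Z^9, C_1 ≅ Z^27, C_2 ≅ Z^18.

Boundary ∂_1: C_1 → C_0 is given by ∂[p,q] = [q] − [p].
The 9×27 boundary matrix has rank 8 and Smith normal form diag(1,1,1,1,1,1,1,1).

∂_2: C_2 → C_1 acts by ∂[p,q,r] = [q,r] − [p,r] + [p,q]. For instance
  ∂[v_0,v_2,v_8] = [v_2,v_8] − [v_0,v_8] + [v_0,v_2],
  ∂[v_2,v_4,v_6] = [v_4,v_6] − [v_2,v_6] + [v_2,v_4].
As a 27×18 matrix over Z this has rank 18, with invariant factors (1,1,1,1,1,1,1,1,1,1,1,1,1,1,1,1,1,2).

Reading off H_k = ker ∂_k / im ∂_{k+1}:

  H_0: rank C_0 − rank ∂_1 = 9 − 8 = 1, and the invariant factors of ∂_1 are all 1, so H_0 = Z.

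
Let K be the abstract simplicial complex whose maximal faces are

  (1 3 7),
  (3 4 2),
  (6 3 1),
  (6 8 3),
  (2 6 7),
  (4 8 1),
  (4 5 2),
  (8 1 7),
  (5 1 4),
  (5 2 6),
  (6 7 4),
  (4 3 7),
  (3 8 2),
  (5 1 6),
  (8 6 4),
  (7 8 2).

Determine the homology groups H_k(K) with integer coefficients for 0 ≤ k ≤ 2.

H_0 = Z,  H_1 = Z^2,  H_2 = Z.

We work with the vertex ordering 1 < 2 < 3 < 4 < 5 < 6 < 7 < 8. The simplices of K, each written with vertices in increasing order, are:

  0-simplices (8): [1], [2], [3], [4], [5], [6], [7], [8]
  1-simplices (24): (24 of them)
  2-simplices (16): [1,3,6], [1,3,7], [1,4,5], [1,4,8], [1,5,6], [1,7,8], [2,3,4], [2,3,8], [2,4,5], [2,5,6], [2,6,7], [2,7,8], [3,4,7], [3,6,8], [4,6,7], [4,6,8]

Hence C_0 ≅ Z^8, C_1 ≅ Z^24, C_2 ≅ Z^16.

The boundary map ∂_1: C_1 → C_0 maps an edge to its endpoints' difference, ∂[p,q] = q − p. For instance
  ∂[1,7] = [7] − [1].
The 8×24 boundary matrix has rank 7 and Smith normal form diag(1,1,1,1,1,1,1).

Boundary ∂_2: C_2 → C_1 acts by ∂[p,q,r] = [q,r] − [p,r] + [p,q]. For instance
  ∂[2,6,7] = [6,7] − [2,7] + [2,6],
  ∂[1,3,7] = [3,7] − [1,7] + [1,3].
The 24×16 boundary matrix has rank 15 and Smith normal form diag(1,1,1,1,1,1,1,1,1,1,1,1,1,1,1).

Reading off H_k = ker ∂_k / im ∂_{k+1}:

  H_0: rank C_0 − rank ∂_1 = 8 − 7 = 1, and the invariant factors of ∂_1 are all 1, so H_0 = Z.
  H_1: rank ker ∂_1 − rank ∂_2 = (24 − 7) − 15 = 2, and the invariant factors of ∂_2 are all 1, so H_1 = Z^2.
  H_2: rank ker ∂_2 − rank ∂_3 = (16 − 15) − 0 = 1, and there is no ∂_3, so H_2 = Z.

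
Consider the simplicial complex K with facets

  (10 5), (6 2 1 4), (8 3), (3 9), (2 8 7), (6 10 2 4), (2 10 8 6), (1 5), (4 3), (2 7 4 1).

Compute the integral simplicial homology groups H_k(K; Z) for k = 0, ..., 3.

We work with the vertex ordering 1 < 2 < 3 < 4 < 5 < 6 < 7 < 8 < 9 < 10. The simplices of K, each written with vertices in increasing order, are:

  0-simplices (10): [1], [2], [3], [4], [5], [6], [7], [8], [9], [10]
  1-simplices (21): [1,2], [1,4], [1,5], [1,6], [1,7], [2,4], [2,6], [2,7], [2,8], [2,10], [3,4], [3,8], [3,9], [4,6], [4,7], [4,10], [5,10], [6,8], [6,10], [7,8], [8,10]
  2-simplices (14): [1,2,4], [1,2,6], [1,2,7], [1,4,6], [1,4,7], [2,4,6], [2,4,7], [2,4,10], [2,6,8], [2,6,10], [2,7,8], [2,8,10], [4,6,10], [6,8,10]
  3-simplices (4): [1,2,4,6], [1,2,4,7], [2,4,6,10], [2,6,8,10]

Hence C_0 ≅ Z^10, C_1 ≅ Z^21, C_2 ≅ Z^14, C_3 ≅ Z^4.

Boundary ∂_1: C_1 → C_0 sends each edge [p,q] (with p < q) to q − p.
As a 10×21 matrix over Z this has rank 9, with invariant factors (1,1,1,1,1,1,1,1,1).

∂_2: C_2 → C_1 sends each 2-simplex [p,q,r] to [q,r] − [p,r] + [p,q]. For instance
  ∂[2,7,8] = [7,8] − [2,8] + [2,7],
  ∂[2,6,8] = [6,8] − [2,8] + [2,6].
The 21×14 boundary matrix has rank 10 and Smith normal form diag(1,1,1,1,1,1,1,1,1,1).

The boundary map ∂_3: C_3 → C_2 sends each 3-simplex σ to the alternating sum Σ_i (−1)^i (σ with its i-th vertex removed). For instance
  ∂[1,2,4,6] = [2,4,6] − [1,4,6] + [1,2,6] − [1,2,4],
  ∂[2,4,6,10] = [4,6,10] − [2,6,10] + [2,4,10] − [2,4,6].
The 14×4 boundary matrix has rank 4 and Smith normal form diag(1,1,1,1).

From H_k ≅ ker(∂_k) / im(∂_{k+1}) we obtain:

  H_0: rank C_0 − rank ∂_1 = 10 − 9 = 1, and the invariant factors of ∂_1 are all 1, so H_0 = Z.
  H_1: rank ker ∂_1 − rank ∂_2 = (21 − 9) − 10 = 2, and the invariant factors of ∂_2 are all 1, so H_1 = Z^2.
  H_2: rank ker ∂_2 − rank ∂_3 = (14 − 10) − 4 = 0, and the invariant factors of ∂_3 are all 1, so H_2 = 0.
  H_3: rank ker ∂_3 − rank ∂_4 = (4 − 4) − 0 = 0, and there is no ∂_4, so H_3 = 0.

H_0 = Z,  H_1 = Z^2,  H_2 = 0,  H_3 = 0.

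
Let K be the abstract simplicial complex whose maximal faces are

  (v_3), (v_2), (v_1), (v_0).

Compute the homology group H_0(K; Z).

Take the total order v_0 < v_1 < v_2 < v_3 on the vertex set. Then K (dimension 0) consists of the simplices:

  0-simplices (4): [v_0], [v_1], [v_2], [v_3]

so the chain groups are C_0 ≅ Z^4.

Computing H_k = (kernel of ∂_k) / (image of ∂_{k+1}):

  H_0: rank C_0 − rank ∂_1 = 4 − 0 = 4, and there is no ∂_1, so H_0 ≅ Z^4.

H_0 ≅ Z^4.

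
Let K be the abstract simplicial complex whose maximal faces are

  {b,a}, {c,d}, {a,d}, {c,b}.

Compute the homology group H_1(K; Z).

H_1 = Z.

We work with the vertex ordering a < b < c < d. The simplices of K, each written with vertices in increasing order, are:

  0-simplices (4): a, b, c, d
  1-simplices (4): ab, ad, bc, cd

so the chain groups are C_0 ≅ Z^4, C_1 ≅ Z^4.

Boundary ∂_1: C_1 → C_0 is given by ∂[p,q] = [q] − [p].
The 4×4 boundary matrix has rank 3 and Smith normal form diag(1,1,1).

Reading off H_k = ker ∂_k / im ∂_{k+1}:

  H_1: rank ker ∂_1 − rank ∂_2 = (4 − 3) − 0 = 1, and there is no ∂_2, so H_1 ≅ Z.

(K is a triangulation of the circle S^1.)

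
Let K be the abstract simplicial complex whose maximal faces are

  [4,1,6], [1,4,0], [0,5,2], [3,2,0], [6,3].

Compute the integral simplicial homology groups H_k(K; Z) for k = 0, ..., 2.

Take the total order 0 < 1 < 2 < 3 < 4 < 5 < 6 on the vertex set. Then K (dimension 2) consists of the simplices:

  0-simplices (7): [0], [1], [2], [3], [4], [5], [6]
  1-simplices (11): [0,1], [0,2], [0,3], [0,4], [0,5], [1,4], [1,6], [2,3], [2,5], [3,6], [4,6]
  2-simplices (4): [0,1,4], [0,2,3], [0,2,5], [1,4,6]

Hence C_0 ≅ Z^7, C_1 ≅ Z^11, C_2 ≅ Z^4.

The boundary map ∂_1: C_1 → C_0 sends each edge [p,q] (with p < q) to q − p. For instance
  ∂[0,2] = [2] − [0].
The 7×11 boundary matrix has rank 6 and Smith normal form diag(1,1,1,1,1,1).

∂_2: C_2 → C_1 maps a triangle to the signed sum of its edges. For instance
  ∂[1,4,6] = [4,6] − [1,6] + [1,4],
  ∂[0,2,3] = [2,3] − [0,3] + [0,2].
This gives a 11×4 integer matrix of rank 4; reducing to Smith normal form yields diagonal entries (1,1,1,1).

Reading off H_k = ker ∂_k / im ∂_{k+1}:

  H_0: rank C_0 − rank ∂_1 = 7 − 6 = 1, and the invariant factors of ∂_1 are all 1, so H_0 ≅ Z.
  H_1: rank ker ∂_1 − rank ∂_2 = (11 − 6) − 4 = 1, and the invariant factors of ∂_2 are all 1, so H_1 ≅ Z.
  H_2: rank ker ∂_2 − rank ∂_3 = (4 − 4) − 0 = 0, and there is no ∂_3, so H_2 ≅ 0.

As a check, the Euler characteristic is 7 − 11 + 4 = 0, which agrees with 1 − 1 + 0 = 0.

H_0 ≅ Z,  H_1 ≅ Z,  H_2 = 0.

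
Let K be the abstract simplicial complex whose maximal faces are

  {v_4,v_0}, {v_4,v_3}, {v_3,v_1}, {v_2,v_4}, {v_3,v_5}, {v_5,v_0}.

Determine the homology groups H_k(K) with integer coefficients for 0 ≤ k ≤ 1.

Order the vertices as v_0 < v_1 < v_2 < v_3 < v_4 < v_5. Listing each simplex with vertices in this order, K has dimension 1 with simplices:

  0-simplices (6): [v_0], [v_1], [v_2], [v_3], [v_4], [v_5]
  1-simplices (6): [v_0,v_4], [v_0,v_5], [v_1,v_3], [v_2,v_4], [v_3,v_4], [v_3,v_5]

so the chain groups are C_0 ≅ Z^6, C_1 ≅ Z^6.

The boundary map ∂_1: C_1 → C_0 maps an edge to its endpoints' difference, ∂[p,q] = q − p.
The 6×6 boundary matrix has rank 5 and Smith normal form diag(1,1,1,1,1).

Now H_k = ker ∂_k / im ∂_{k+1}, so:

  H_0: rank C_0 − rank ∂_1 = 6 − 5 = 1, and the invariant factors of ∂_1 are all 1, so H_0 = Z.
  H_1: rank ker ∂_1 − rank ∂_2 = (6 − 5) − 0 = 1, and there is no ∂_2, so H_1 = Z.

As a check, the Euler characteristic is 6 − 6 = 0, which agrees with 1 − 1 = 0.

H_0 ≅ Z,  H_1 ≅ Z.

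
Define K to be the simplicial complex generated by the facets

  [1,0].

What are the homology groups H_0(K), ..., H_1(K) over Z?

We work with the vertex ordering 0 < 1. The simplices of K, each written with vertices in increasing order, are:

  0-simplices (2): [0], [1]
  1-simplices (1): [0,1]

so the chain groups are C_0 ≅ Z^2, C_1 ≅ Z^1.

∂_1: C_1 → C_0 maps an edge to its endpoints' difference, ∂[p,q] = q − p. For instance
  ∂[0,1] = [1] − [0].
As a 2×1 matrix over Z this has rank 1, with invariant factors (1).

From H_k ≅ ker(∂_k) / im(∂_{k+1}) we obtain:

  H_0: rank C_0 − rank ∂_1 = 2 − 1 = 1, and the invariant factors of ∂_1 are all 1, so H_0 = Z.
  H_1: rank ker ∂_1 − rank ∂_2 = (1 − 1) − 0 = 0, and there is no ∂_2, so H_1 = 0.

H_0 ≅ Z,  H_1 = 0.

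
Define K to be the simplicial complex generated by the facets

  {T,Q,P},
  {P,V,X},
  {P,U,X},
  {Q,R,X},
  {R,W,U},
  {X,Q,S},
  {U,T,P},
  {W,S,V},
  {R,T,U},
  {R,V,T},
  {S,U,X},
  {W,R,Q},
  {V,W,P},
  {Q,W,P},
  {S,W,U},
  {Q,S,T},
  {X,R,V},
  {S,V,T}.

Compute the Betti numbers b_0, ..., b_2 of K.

b_0 = 1, b_1 = 2, b_2 = 1.

Order the vertices as P < Q < R < S < T < U < V < W < X. Listing each simplex with vertices in this order, K has dimension 2 with simplices:

  0-simplices (9): P, Q, R, S, T, U, V, W, X
  1-simplices (27): PQ, PT, PU, PV, PW, PX, QR, QS, QT, QW, QX, RT, RU, RV, RW, RX, ST, SU, SV, SW, SX, TU, TV, UW, UX, VW, VX
  2-simplices (18): PQT, PQW, PTU, PUX, PVW, PVX, QRW, QRX, QST, QSX, RTU, RTV, RUW, RVX, STV, SUW, SUX, SVW

so the chain groups are C_0 ≅ Z^9, C_1 ≅ Z^27, C_2 ≅ Z^18.

Boundary ∂_1: C_1 → C_0 maps an edge to its endpoints' difference, ∂[p,q] = q − p. For instance
  ∂RV = V − R.
The resulting 9×27 matrix has rank 8, and its Smith normal form has invariant factors (1,1,1,1,1,1,1,1).

Boundary ∂_2: C_2 → C_1 maps a triangle to the signed sum of its edges. For instance
  ∂SUW = UW − SW + SU,
  ∂STV = TV − SV + ST.
The 27×18 boundary matrix has rank 17 and Smith normal form diag(1,1,1,1,1,1,1,1,1,1,1,1,1,1,1,1,1).

Reading off H_k = ker ∂_k / im ∂_{k+1}:

  H_0: rank C_0 − rank ∂_1 = 9 − 8 = 1, and the invariant factors of ∂_1 are all 1, so H_0 = Z.
  H_1: rank ker ∂_1 − rank ∂_2 = (27 − 8) − 17 = 2, and the invariant factors of ∂_2 are all 1, so H_1 = Z^2.
  H_2: rank ker ∂_2 − rank ∂_3 = (18 − 17) − 0 = 1, and there is no ∂_3, so H_2 = Z.

Hence the Betti numbers are b_0 = 1, b_1 = 2, b_2 = 1.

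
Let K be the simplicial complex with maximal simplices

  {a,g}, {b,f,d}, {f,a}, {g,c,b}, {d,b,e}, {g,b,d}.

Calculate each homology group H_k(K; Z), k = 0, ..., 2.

H_0 ≅ Z,  H_1 ≅ Z,  H_2 = 0.

Fix the vertex order a < b < c < d < e < f < g and write every simplex with vertices in increasing order. Then dim K = 2 and the simplices of K are:

  0-simplices (7): a, b, c, d, e, f, g
  1-simplices (11): af, ag, bc, bd, be, bf, bg, cg, de, df, dg
  2-simplices (4): bcg, bde, bdf, bdg

so the chain groups are C_0 ≅ Z^7, C_1 ≅ Z^11, C_2 ≅ Z^4.

Boundary ∂_1: C_1 → C_0 maps an edge to its endpoints' difference, ∂[p,q] = q − p.
The 7×11 boundary matrix has rank 6 and Smith normal form diag(1,1,1,1,1,1).

∂_2: C_2 → C_1 sends each 2-simplex [p,q,r] to [q,r] − [p,r] + [p,q]. For instance
  ∂bdf = df − bf + bd,
  ∂bde = de − be + bd.
The resulting 11×4 matrix has rank 4, and its Smith normal form has invariant factors (1,1,1,1).

From H_k ≅ ker(∂_k) / im(∂_{k+1}) we obtain:

  H_0: rank C_0 − rank ∂_1 = 7 − 6 = 1, and the invariant factors of ∂_1 are all 1, so H_0 ≅ Z.
  H_1: rank ker ∂_1 − rank ∂_2 = (11 − 6) − 4 = 1, and the invariant factors of ∂_2 are all 1, so H_1 ≅ Z.
  H_2: rank ker ∂_2 − rank ∂_3 = (4 − 4) − 0 = 0, and there is no ∂_3, so H_2 ≅ 0.

As a check, the Euler characteristic is 7 − 11 + 4 = 0, which agrees with 1 − 1 + 0 = 0.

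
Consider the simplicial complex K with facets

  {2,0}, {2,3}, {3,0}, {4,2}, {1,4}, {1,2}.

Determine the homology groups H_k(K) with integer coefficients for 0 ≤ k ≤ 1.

H_0 ≅ Z,  H_1 ≅ Z^2.

Fix the vertex order 0 < 1 < 2 < 3 < 4 and write every simplex with vertices in increasing order. Then dim K = 1 and the simplices of K are:

  0-simplices (5): [0], [1], [2], [3], [4]
  1-simplices (6): [0,2], [0,3], [1,2], [1,4], [2,3], [2,4]

so the chain groups are C_0 ≅ Z^5, C_1 ≅ Z^6.

The boundary map ∂_1: C_1 → C_0 is given by ∂[p,q] = [q] − [p]. For instance
  ∂[0,3] = [3] − [0].
As a 5×6 matrix over Z this has rank 4, with invariant factors (1,1,1,1).

Computing H_k = (kernel of ∂_k) / (image of ∂_{k+1}):

  H_0: rank C_0 − rank ∂_1 = 5 − 4 = 1, and the invariant factors of ∂_1 are all 1, so H_0 = Z.
  H_1: rank ker ∂_1 − rank ∂_2 = (6 − 4) − 0 = 2, and there is no ∂_2, so H_1 = Z^2.

(K is a triangulation of a wedge of 2 circles.)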